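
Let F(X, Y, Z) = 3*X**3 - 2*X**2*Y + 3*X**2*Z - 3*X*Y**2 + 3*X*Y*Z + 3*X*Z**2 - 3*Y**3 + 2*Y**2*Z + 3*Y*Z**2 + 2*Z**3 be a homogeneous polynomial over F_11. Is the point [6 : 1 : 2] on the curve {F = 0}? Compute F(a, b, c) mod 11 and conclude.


F(6,1,2) ≡ 9 (mod 11); P is NOT on the curve.

Evaluate F(6, 1, 2) term-by-term (mod 11).
  3*X**3 ↦ 3·216·1·1 = 648
  -2*X**2*Y ↦ -2·36·1·1 = -72
  3*X**2*Z ↦ 3·36·1·2 = 216
  -3*X*Y**2 ↦ -3·6·1·1 = -18
  3*X*Y*Z ↦ 3·6·1·2 = 36
  3*X*Z**2 ↦ 3·6·1·4 = 72
  -3*Y**3 ↦ -3·1·1·1 = -3
  2*Y**2*Z ↦ 2·1·1·2 = 4
  3*Y*Z**2 ↦ 3·1·1·4 = 12
  2*Z**3 ↦ 2·1·1·8 = 16
Sum: F(6, 1, 2) = (648) + (-72) + (216) + (-18) + (36) + (72) + (-3) + (4) + (12) + (16) = 911.
Reducing mod 11: 911 ≡ 9 (mod 11).
Since F(a, b, c) ≡ 9 ≠ 0 (mod 11), P does NOT lie on the curve.


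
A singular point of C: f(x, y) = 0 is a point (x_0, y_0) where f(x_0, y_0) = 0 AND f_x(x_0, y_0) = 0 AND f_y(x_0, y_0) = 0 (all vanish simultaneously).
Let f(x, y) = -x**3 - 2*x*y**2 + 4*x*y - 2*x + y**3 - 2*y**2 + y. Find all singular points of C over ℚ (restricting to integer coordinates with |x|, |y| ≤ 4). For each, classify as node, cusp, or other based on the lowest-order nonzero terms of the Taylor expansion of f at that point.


Singular points: {(0, 1)}; classification: cusp.

Compute partial derivatives:
  f_x = -3*x**2 - 2*y**2 + 4*y - 2.
  f_y = -4*x*y + 4*x + 3*y**2 - 4*y + 1.
Scan x_0 ∈ {−4, ..., 4}. For each x_0, f_y(x_0, y) is a polynomial in y; find its integer roots y ∈ {−4, ..., 4}, then test f_x and f at those candidates.
  x = -4: f_y(-4, y) = 3*y**2 + 12*y - 15; vanishes at y ∈ {1}. (-4, 1): f_x = -48 ≠ 0.
  x = -3: f_y(-3, y) = 3*y**2 + 8*y - 11; vanishes at y ∈ {1}. (-3, 1): f_x = -27 ≠ 0.
  x = -2: f_y(-2, y) = 3*y**2 + 4*y - 7; vanishes at y ∈ {1}. (-2, 1): f_x = -12 ≠ 0.
  x = -1: f_y(-1, y) = 3*y**2 - 3; vanishes at y ∈ {-1, 1}. (-1, -1): f_x = -11 ≠ 0; (-1, 1): f_x = -3 ≠ 0.
  x = 0: f_y(0, y) = 3*y**2 - 4*y + 1; vanishes at y ∈ {1}. (0, 1): f_x = 0, f = 0 — SINGULAR.
  x = 1: f_y(1, y) = 3*y**2 - 8*y + 5; vanishes at y ∈ {1}. (1, 1): f_x = -3 ≠ 0.
  x = 2: f_y(2, y) = 3*y**2 - 12*y + 9; vanishes at y ∈ {1, 3}. (2, 1): f_x = -12 ≠ 0; (2, 3): f_x = -20 ≠ 0.
  x = 3: f_y(3, y) = 3*y**2 - 16*y + 13; vanishes at y ∈ {1}. (3, 1): f_x = -27 ≠ 0.
  x = 4: f_y(4, y) = 3*y**2 - 20*y + 17; vanishes at y ∈ {1}. (4, 1): f_x = -48 ≠ 0.
Only singular point on the grid: (0, 1).
Classify: substitute x = 0 + u, y = 1 + v and expand: f = -u**3 - 2*u*v**2 + v**3 + v**2.
No constant or linear terms (consistent with a singular point). Quadratic part: v**2. Cubic part: -u**3 - 2*u*v**2 + v**3.
The quadratic part v**2 is a perfect square, so there is a single (double) tangent line v = 0, i.e. y = 1. Restricting the cubic part to that line (v = 0) leaves -u**3 ≠ 0, so f is not divisible by v and the branch is v² ≈ u**3 to lowest order — this is a cusp.
Classification: cusp.


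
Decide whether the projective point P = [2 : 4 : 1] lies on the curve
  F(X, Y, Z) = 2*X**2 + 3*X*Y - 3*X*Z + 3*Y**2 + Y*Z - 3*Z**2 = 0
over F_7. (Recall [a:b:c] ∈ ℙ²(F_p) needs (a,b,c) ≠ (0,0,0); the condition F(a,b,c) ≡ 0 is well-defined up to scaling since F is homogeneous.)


F(2,4,1) ≡ 5 (mod 7); P is NOT on the curve.

Evaluate F(2, 4, 1) term-by-term (mod 7).
  2*X**2 ↦ 2·4·1·1 = 8
  3*X*Y ↦ 3·2·4·1 = 24
  -3*X*Z ↦ -3·2·1·1 = -6
  3*Y**2 ↦ 3·1·16·1 = 48
  Y*Z ↦ 1·1·4·1 = 4
  -3*Z**2 ↦ -3·1·1·1 = -3
Sum: F(2, 4, 1) = (8) + (24) + (-6) + (48) + (4) + (-3) = 75.
Reducing mod 7: 75 ≡ 5 (mod 7).
Since F(a, b, c) ≡ 5 ≠ 0 (mod 7), P does NOT lie on the curve.


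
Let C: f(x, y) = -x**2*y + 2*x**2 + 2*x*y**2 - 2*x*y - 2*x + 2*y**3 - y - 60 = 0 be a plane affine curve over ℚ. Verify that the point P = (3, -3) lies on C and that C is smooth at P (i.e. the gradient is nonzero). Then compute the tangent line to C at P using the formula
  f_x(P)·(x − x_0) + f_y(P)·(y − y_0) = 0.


Tangent line at P: 52*x + 2*y - 150 = 0.

Step 1: f(3, -3) = 0, so P lies on C.
Step 2: partial derivatives
  f_x(x, y) = -2*x*y + 4*x + 2*y**2 - 2*y - 2, f_y(x, y) = -x**2 + 4*x*y - 2*x + 6*y**2 - 1.
  f_x(P) = 52, f_y(P) = 2 (gradient nonzero, so P is smooth).
Step 3: tangent line at P: 52·(x − 3) + 2·(y − -3) = 0.
Expanding: 52*x + 2*y - 150 = 0.


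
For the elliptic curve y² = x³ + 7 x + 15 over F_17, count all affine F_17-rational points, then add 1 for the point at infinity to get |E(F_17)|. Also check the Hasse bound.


Affine points = {(0, 7), (0, 10), (6, 1), (6, 16), (7, 4), (7, 13), (9, 5), (9, 12), (12, 5), (12, 12), (13, 5), (13, 12), (14, 1), (14, 16)}; affine count = 14; |E(F_17)| = 15.

Discriminant check: Δ ∝ 4a³ + 27b² = 4·7³ + 27·15² = 4·343 + 27·225 ≡ 1 (mod 17). Nonzero ⇒ E is nonsingular.
For each x ∈ F_17, compute rhs = x³ + 7·x + 15 mod 17, then count y ∈ F_17 with y² ≡ rhs.
  x = 0: rhs = 15, matching y values: 7, 10 (2 points).
  x = 1: rhs = 6, matching y values: none (0 points).
  x = 2: rhs = 3, matching y values: none (0 points).
  x = 3: rhs = 12, matching y values: none (0 points).
  x = 4: rhs = 5, matching y values: none (0 points).
  x = 5: rhs = 5, matching y values: none (0 points).
  x = 6: rhs = 1, matching y values: 1, 16 (2 points).
  x = 7: rhs = 16, matching y values: 4, 13 (2 points).
  x = 8: rhs = 5, matching y values: none (0 points).
  x = 9: rhs = 8, matching y values: 5, 12 (2 points).
  x = 10: rhs = 14, matching y values: none (0 points).
  x = 11: rhs = 12, matching y values: none (0 points).
  x = 12: rhs = 8, matching y values: 5, 12 (2 points).
  x = 13: rhs = 8, matching y values: 5, 12 (2 points).
  x = 14: rhs = 1, matching y values: 1, 16 (2 points).
  x = 15: rhs = 10, matching y values: none (0 points).
  x = 16: rhs = 7, matching y values: none (0 points).
Total affine count: 14.
Full point count |E(F_17)| = 14 + 1 = 15.
Hasse bound: |15 − (17+1)| = |-3| = 3 ≤ 2√17 ≈ 8.2462 ✓.


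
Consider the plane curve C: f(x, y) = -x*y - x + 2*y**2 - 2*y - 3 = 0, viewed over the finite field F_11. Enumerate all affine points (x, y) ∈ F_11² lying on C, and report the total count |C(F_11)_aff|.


Affine F_11-points: {(2, 4), (2, 9), (4, 1), (4, 2), (5, 3), (5, 6), (6, 7), (6, 8), (8, 0), (8, 5)}; count = 10.

For each of the 121 pairs (x, y) ∈ F_11², evaluate f(x, y) mod 11. Record the zeros.
  x = 0: [0↦8, 1↦8, 2↦1, 3↦9, 4↦10, 5↦4, 6↦2, 7↦4, 8↦10, 9↦9, 10↦1]  zeros at y ∈ ∅
  x = 1: [0↦7, 1↦6, 2↦9, 3↦5, 4↦5, 5↦9, 6↦6, 7↦7, 8↦1, 9↦10, 10↦1]  zeros at y ∈ ∅
  x = 2: [0↦6, 1↦4, 2↦6, 3↦1, 4↦0, 5↦3, 6↦10, 7↦10, 8↦3, 9↦0, 10↦1]  zeros at y ∈ {4, 9}
  x = 3: [0↦5, 1↦2, 2↦3, 3↦8, 4↦6, 5↦8, 6↦3, 7↦2, 8↦5, 9↦1, 10↦1]  zeros at y ∈ ∅
  x = 4: [0↦4, 1↦0, 2↦0, 3↦4, 4↦1, 5↦2, 6↦7, 7↦5, 8↦7, 9↦2, 10↦1]  zeros at y ∈ {1, 2}
  x = 5: [0↦3, 1↦9, 2↦8, 3↦0, 4↦7, 5↦7, 6↦0, 7↦8, 8↦9, 9↦3, 10↦1]  zeros at y ∈ {3, 6}
  x = 6: [0↦2, 1↦7, 2↦5, 3↦7, 4↦2, 5↦1, 6↦4, 7↦0, 8↦0, 9↦4, 10↦1]  zeros at y ∈ {7, 8}
  x = 7: [0↦1, 1↦5, 2↦2, 3↦3, 4↦8, 5↦6, 6↦8, 7↦3, 8↦2, 9↦5, 10↦1]  zeros at y ∈ ∅
  x = 8: [0↦0, 1↦3, 2↦10, 3↦10, 4↦3, 5↦0, 6↦1, 7↦6, 8↦4, 9↦6, 10↦1]  zeros at y ∈ {0, 5}
  x = 9: [0↦10, 1↦1, 2↦7, 3↦6, 4↦9, 5↦5, 6↦5, 7↦9, 8↦6, 9↦7, 10↦1]  zeros at y ∈ ∅
  x = 10: [0↦9, 1↦10, 2↦4, 3↦2, 4↦4, 5↦10, 6↦9, 7↦1, 8↦8, 9↦8, 10↦1]  zeros at y ∈ ∅
Collecting zeros: affine points = {(2, 4), (2, 9), (4, 1), (4, 2), (5, 3), (5, 6), (6, 7), (6, 8), (8, 0), (8, 5)}.
Total count |C(F_11)_aff| = 10.


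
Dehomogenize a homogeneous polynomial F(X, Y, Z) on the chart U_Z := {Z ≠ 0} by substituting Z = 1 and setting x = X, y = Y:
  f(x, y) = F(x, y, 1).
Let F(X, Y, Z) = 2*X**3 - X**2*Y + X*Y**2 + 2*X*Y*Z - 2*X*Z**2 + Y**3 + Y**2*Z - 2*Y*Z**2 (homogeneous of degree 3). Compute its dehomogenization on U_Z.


f(x, y) = 2*x**3 - x**2*y + x*y**2 + 2*x*y - 2*x + y**3 + y**2 - 2*y

On U_Z we set Z = 1. Each monomial c·X^i·Y^j·Z^k in F becomes c·x^i·y^j·1^k = c·x^i·y^j.
Substituting Z = 1: F(X, Y, 1) = 2*x**3 - x**2*y + x*y**2 + 2*x*y - 2*x + y**3 + y**2 - 2*y.
Note: deg(f) ≤ deg(F) = 3; strict inequality happens when F is divisible by Z (lost terms).


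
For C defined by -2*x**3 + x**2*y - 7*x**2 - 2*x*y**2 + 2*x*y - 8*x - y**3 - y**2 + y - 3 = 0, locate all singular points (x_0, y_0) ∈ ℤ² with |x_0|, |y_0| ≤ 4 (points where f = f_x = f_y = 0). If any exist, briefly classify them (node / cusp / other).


Singular points: {(-1, 0)}; classification: node.

Compute partial derivatives:
  f_x = -6*x**2 + 2*x*y - 14*x - 2*y**2 + 2*y - 8.
  f_y = x**2 - 4*x*y + 2*x - 3*y**2 - 2*y + 1.
Scan x_0 ∈ {−4, ..., 4}. For each x_0, f_y(x_0, y) is a polynomial in y; find its integer roots y ∈ {−4, ..., 4}, then test f_x and f at those candidates.
  x = -4: f_y(-4, y) = -3*y**2 + 14*y + 9; no integer root y with |y| ≤ 4.
  x = -3: f_y(-3, y) = -3*y**2 + 10*y + 4; no integer root y with |y| ≤ 4.
  x = -2: f_y(-2, y) = -3*y**2 + 6*y + 1; no integer root y with |y| ≤ 4.
  x = -1: f_y(-1, y) = -3*y**2 + 2*y; vanishes at y ∈ {0}. (-1, 0): f_x = 0, f = 0 — SINGULAR.
  x = 0: f_y(0, y) = -3*y**2 - 2*y + 1; vanishes at y ∈ {-1}. (0, -1): f_x = -12 ≠ 0.
  x = 1: f_y(1, y) = -3*y**2 - 6*y + 4; no integer root y with |y| ≤ 4.
  x = 2: f_y(2, y) = -3*y**2 - 10*y + 9; no integer root y with |y| ≤ 4.
  x = 3: f_y(3, y) = -3*y**2 - 14*y + 16; no integer root y with |y| ≤ 4.
  x = 4: f_y(4, y) = -3*y**2 - 18*y + 25; no integer root y with |y| ≤ 4.
Only singular point on the grid: (-1, 0).
Classify: substitute x = -1 + u, y = 0 + v and expand: f = -2*u**3 + u**2*v - u**2 - 2*u*v**2 - v**3 + v**2.
No constant or linear terms (consistent with a singular point). Quadratic part: -u**2 + v**2. Cubic part: -2*u**3 + u**2*v - 2*u*v**2 - v**3.
The quadratic part v**2 - u**2 = (v − u)(v + u) splits into two distinct linear factors, so there are two distinct tangent lines y − 0 = ±(x − -1) — this is a node (ordinary double point).
Classification: node.


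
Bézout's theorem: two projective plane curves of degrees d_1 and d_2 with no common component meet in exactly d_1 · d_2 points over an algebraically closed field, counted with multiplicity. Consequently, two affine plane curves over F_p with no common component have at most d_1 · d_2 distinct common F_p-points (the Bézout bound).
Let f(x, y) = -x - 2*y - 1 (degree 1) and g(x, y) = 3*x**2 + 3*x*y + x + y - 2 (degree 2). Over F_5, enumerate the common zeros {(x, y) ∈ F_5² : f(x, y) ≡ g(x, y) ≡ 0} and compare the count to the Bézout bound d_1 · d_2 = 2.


Common zeros: {(0, 2), (4, 0)}; count = 2; Bézout bound = 2.

deg(f) = 1, deg(g) = 2, so Bézout bound = 2.
Scan x ∈ F_5. For each x, list the y ∈ F_5 with f(x, y) ≡ 0 and those with g(x, y) ≡ 0 (mod 5); the common zeros in that column are the intersection.
  x = 0: f ≡ 0 at y ∈ {2}; g ≡ 0 at y ∈ {2}; common: {2}.
  x = 1: f ≡ 0 at y ∈ {4}; g ≡ 0 at y ∈ {2}; common: ∅.
  x = 2: f ≡ 0 at y ∈ {1}; g ≡ 0 at y ∈ {4}; common: ∅.
  x = 3: f ≡ 0 at y ∈ {3}; g ≡ 0 at y ∈ ∅; common: ∅.
  x = 4: f ≡ 0 at y ∈ {0}; g ≡ 0 at y ∈ {0}; common: {0}.
Collecting: common zeros = {(0, 2), (4, 0)}, so the count is 2.
Comparison with the Bézout bound: 2 ≤ 2 = deg(f)·deg(g), as expected for curves with no common component (the bound is attained).


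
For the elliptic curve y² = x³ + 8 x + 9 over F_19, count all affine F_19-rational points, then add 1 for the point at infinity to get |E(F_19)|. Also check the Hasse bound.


Affine points = {(0, 3), (0, 16), (6, 8), (6, 11), (7, 3), (7, 16), (10, 5), (10, 14), (12, 3), (12, 16), (13, 7), (13, 12), (17, 2), (17, 17), (18, 0)}; affine count = 15; |E(F_19)| = 16.

Discriminant check: Δ ∝ 4a³ + 27b² = 4·8³ + 27·9² = 4·512 + 27·81 ≡ 17 (mod 19). Nonzero ⇒ E is nonsingular.
For each x ∈ F_19, compute rhs = x³ + 8·x + 9 mod 19, then count y ∈ F_19 with y² ≡ rhs.
  x = 0: rhs = 9, matching y values: 3, 16 (2 points).
  x = 1: rhs = 18, matching y values: none (0 points).
  x = 2: rhs = 14, matching y values: none (0 points).
  x = 3: rhs = 3, matching y values: none (0 points).
  x = 4: rhs = 10, matching y values: none (0 points).
  x = 5: rhs = 3, matching y values: none (0 points).
  x = 6: rhs = 7, matching y values: 8, 11 (2 points).
  x = 7: rhs = 9, matching y values: 3, 16 (2 points).
  x = 8: rhs = 15, matching y values: none (0 points).
  x = 9: rhs = 12, matching y values: none (0 points).
  x = 10: rhs = 6, matching y values: 5, 14 (2 points).
  x = 11: rhs = 3, matching y values: none (0 points).
  x = 12: rhs = 9, matching y values: 3, 16 (2 points).
  x = 13: rhs = 11, matching y values: 7, 12 (2 points).
  x = 14: rhs = 15, matching y values: none (0 points).
  x = 15: rhs = 8, matching y values: none (0 points).
  x = 16: rhs = 15, matching y values: none (0 points).
  x = 17: rhs = 4, matching y values: 2, 17 (2 points).
  x = 18: rhs = 0, matching y values: 0 (1 points).
Total affine count: 15.
Full point count |E(F_19)| = 15 + 1 = 16.
Hasse bound: |16 − (19+1)| = |-4| = 4 ≤ 2√19 ≈ 8.7178 ✓.


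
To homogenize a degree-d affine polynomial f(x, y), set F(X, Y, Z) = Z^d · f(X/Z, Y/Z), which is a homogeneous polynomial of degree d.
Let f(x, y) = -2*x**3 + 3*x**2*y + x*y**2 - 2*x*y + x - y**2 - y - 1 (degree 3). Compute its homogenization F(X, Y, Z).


F(X, Y, Z) = -2*X**3 + 3*X**2*Y + X*Y**2 - 2*X*Y*Z + X*Z**2 - Y**2*Z - Y*Z**2 - Z**3

deg(f) = 3.
Substitute x = X/Z, y = Y/Z into f, then multiply by Z^3.
  monomial -2·x^3·y^0 ↦ -2·X^3·Y^0·Z^0.
  monomial 3·x^2·y^1 ↦ 3·X^2·Y^1·Z^0.
  monomial 1·x^1·y^2 ↦ 1·X^1·Y^2·Z^0.
  monomial -2·x^1·y^1 ↦ -2·X^1·Y^1·Z^1.
  monomial 1·x^1·y^0 ↦ 1·X^1·Y^0·Z^2.
  monomial -1·x^0·y^2 ↦ -1·X^0·Y^2·Z^1.
  monomial -1·x^0·y^1 ↦ -1·X^0·Y^1·Z^2.
  monomial -1·x^0·y^0 ↦ -1·X^0·Y^0·Z^3.
Collecting: F(X, Y, Z) = -2*X**3 + 3*X**2*Y + X*Y**2 - 2*X*Y*Z + X*Z**2 - Y**2*Z - Y*Z**2 - Z**3.


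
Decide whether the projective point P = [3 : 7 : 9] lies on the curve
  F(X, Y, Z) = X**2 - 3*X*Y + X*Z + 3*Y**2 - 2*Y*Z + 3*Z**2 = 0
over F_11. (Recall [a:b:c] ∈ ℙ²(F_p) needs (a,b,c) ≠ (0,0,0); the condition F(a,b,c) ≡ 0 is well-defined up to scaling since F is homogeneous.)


F(3,7,9) ≡ 6 (mod 11); P is NOT on the curve.

Evaluate F(3, 7, 9) term-by-term (mod 11).
  X**2 ↦ 1·9·1·1 = 9
  -3*X*Y ↦ -3·3·7·1 = -63
  X*Z ↦ 1·3·1·9 = 27
  3*Y**2 ↦ 3·1·49·1 = 147
  -2*Y*Z ↦ -2·1·7·9 = -126
  3*Z**2 ↦ 3·1·1·81 = 243
Sum: F(3, 7, 9) = (9) + (-63) + (27) + (147) + (-126) + (243) = 237.
Reducing mod 11: 237 ≡ 6 (mod 11).
Since F(a, b, c) ≡ 6 ≠ 0 (mod 11), P does NOT lie on the curve.


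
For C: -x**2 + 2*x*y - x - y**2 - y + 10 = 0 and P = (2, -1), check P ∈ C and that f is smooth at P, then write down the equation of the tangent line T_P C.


Tangent line at P: -7*x + 5*y + 19 = 0.

Step 1: f(2, -1) = 0, so P lies on C.
Step 2: partial derivatives
  f_x(x, y) = -2*x + 2*y - 1, f_y(x, y) = 2*x - 2*y - 1.
  f_x(P) = -7, f_y(P) = 5 (gradient nonzero, so P is smooth).
Step 3: tangent line at P: -7·(x − 2) + 5·(y − -1) = 0.
Expanding: -7*x + 5*y + 19 = 0.


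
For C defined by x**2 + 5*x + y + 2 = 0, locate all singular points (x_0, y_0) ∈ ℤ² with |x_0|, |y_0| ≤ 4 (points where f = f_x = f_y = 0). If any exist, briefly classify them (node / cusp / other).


No singular points in the scanned grid; C is smooth there.

Compute partial derivatives:
  f_x = 2*x + 5.
  f_y = 1.
f_y = 1 is a nonzero constant, so f_y never vanishes: no point (x, y) can satisfy f = f_x = f_y = 0. In particular no (x, y) ∈ {−4, ..., 4}² is singular; the curve is smooth.


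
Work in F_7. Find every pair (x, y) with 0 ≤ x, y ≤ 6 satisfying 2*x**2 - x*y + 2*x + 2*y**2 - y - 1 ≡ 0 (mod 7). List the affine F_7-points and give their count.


Affine F_7-points: {(0, 1), (0, 3), (1, 2), (1, 6), (3, 1), (4, 3), (6, 2), (6, 5)}; count = 8.

For each of the 49 pairs (x, y) ∈ F_7², evaluate f(x, y) mod 7. Record the zeros.
  x = 0: [0↦6, 1↦0, 2↦5, 3↦0, 4↦6, 5↦2, 6↦2]  zeros at y ∈ {1, 3}
  x = 1: [0↦3, 1↦3, 2↦0, 3↦1, 4↦6, 5↦1, 6↦0]  zeros at y ∈ {2, 6}
  x = 2: [0↦4, 1↦3, 2↦6, 3↦6, 4↦3, 5↦4, 6↦2]  zeros at y ∈ ∅
  x = 3: [0↦2, 1↦0, 2↦2, 3↦1, 4↦4, 5↦4, 6↦1]  zeros at y ∈ {1}
  x = 4: [0↦4, 1↦1, 2↦2, 3↦0, 4↦2, 5↦1, 6↦4]  zeros at y ∈ {3}
  x = 5: [0↦3, 1↦6, 2↦6, 3↦3, 4↦4, 5↦2, 6↦4]  zeros at y ∈ ∅
  x = 6: [0↦6, 1↦1, 2↦0, 3↦3, 4↦3, 5↦0, 6↦1]  zeros at y ∈ {2, 5}
Collecting zeros: affine points = {(0, 1), (0, 3), (1, 2), (1, 6), (3, 1), (4, 3), (6, 2), (6, 5)}.
Total count |C(F_7)_aff| = 8.


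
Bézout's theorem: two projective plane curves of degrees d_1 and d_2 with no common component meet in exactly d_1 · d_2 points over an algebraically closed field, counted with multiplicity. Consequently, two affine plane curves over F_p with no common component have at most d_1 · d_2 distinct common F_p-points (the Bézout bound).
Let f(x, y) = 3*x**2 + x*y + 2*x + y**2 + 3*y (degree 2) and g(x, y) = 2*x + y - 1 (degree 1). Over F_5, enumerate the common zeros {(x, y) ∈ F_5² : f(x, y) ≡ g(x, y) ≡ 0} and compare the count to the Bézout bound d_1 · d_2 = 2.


Common zeros: {(2, 2)}; count = 1; Bézout bound = 2.

deg(f) = 2, deg(g) = 1, so Bézout bound = 2.
Scan x ∈ F_5. For each x, list the y ∈ F_5 with f(x, y) ≡ 0 and those with g(x, y) ≡ 0 (mod 5); the common zeros in that column are the intersection.
  x = 0: f ≡ 0 at y ∈ {0, 2}; g ≡ 0 at y ∈ {1}; common: ∅.
  x = 1: f ≡ 0 at y ∈ {0, 1}; g ≡ 0 at y ∈ {4}; common: ∅.
  x = 2: f ≡ 0 at y ∈ {2, 3}; g ≡ 0 at y ∈ {2}; common: {2}.
  x = 3: f ≡ 0 at y ∈ {1, 3}; g ≡ 0 at y ∈ {0}; common: ∅.
  x = 4: f ≡ 0 at y ∈ {4}; g ≡ 0 at y ∈ {3}; common: ∅.
Collecting: common zeros = {(2, 2)}, so the count is 1.
Comparison with the Bézout bound: 1 ≤ 2 = deg(f)·deg(g), as expected for curves with no common component (the affine F_5-count falls short of the bound because intersections may lie at infinity, over extension fields, or carry multiplicity).


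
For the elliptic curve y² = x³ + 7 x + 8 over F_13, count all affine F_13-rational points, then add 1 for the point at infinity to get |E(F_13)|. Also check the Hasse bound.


Affine points = {(1, 4), (1, 9), (2, 2), (2, 11), (3, 2), (3, 11), (4, 3), (4, 10), (5, 5), (5, 8), (7, 6), (7, 7), (8, 2), (8, 11), (10, 5), (10, 8), (11, 5), (11, 8), (12, 0)}; affine count = 19; |E(F_13)| = 20.

Discriminant check: Δ ∝ 4a³ + 27b² = 4·7³ + 27·8² = 4·343 + 27·64 ≡ 6 (mod 13). Nonzero ⇒ E is nonsingular.
For each x ∈ F_13, compute rhs = x³ + 7·x + 8 mod 13, then count y ∈ F_13 with y² ≡ rhs.
  x = 0: rhs = 8, matching y values: none (0 points).
  x = 1: rhs = 3, matching y values: 4, 9 (2 points).
  x = 2: rhs = 4, matching y values: 2, 11 (2 points).
  x = 3: rhs = 4, matching y values: 2, 11 (2 points).
  x = 4: rhs = 9, matching y values: 3, 10 (2 points).
  x = 5: rhs = 12, matching y values: 5, 8 (2 points).
  x = 6: rhs = 6, matching y values: none (0 points).
  x = 7: rhs = 10, matching y values: 6, 7 (2 points).
  x = 8: rhs = 4, matching y values: 2, 11 (2 points).
  x = 9: rhs = 7, matching y values: none (0 points).
  x = 10: rhs = 12, matching y values: 5, 8 (2 points).
  x = 11: rhs = 12, matching y values: 5, 8 (2 points).
  x = 12: rhs = 0, matching y values: 0 (1 points).
Total affine count: 19.
Full point count |E(F_13)| = 19 + 1 = 20.
Hasse bound: |20 − (13+1)| = |6| = 6 ≤ 2√13 ≈ 7.2111 ✓.


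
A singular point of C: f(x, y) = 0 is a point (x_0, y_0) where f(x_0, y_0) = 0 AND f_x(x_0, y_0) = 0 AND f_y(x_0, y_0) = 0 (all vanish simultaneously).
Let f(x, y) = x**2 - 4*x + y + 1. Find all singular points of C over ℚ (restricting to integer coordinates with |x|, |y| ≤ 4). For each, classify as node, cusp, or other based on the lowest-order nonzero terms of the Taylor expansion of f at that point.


No singular points in the scanned grid; C is smooth there.

Compute partial derivatives:
  f_x = 2*x - 4.
  f_y = 1.
f_y = 1 is a nonzero constant, so f_y never vanishes: no point (x, y) can satisfy f = f_x = f_y = 0. In particular no (x, y) ∈ {−4, ..., 4}² is singular; the curve is smooth.


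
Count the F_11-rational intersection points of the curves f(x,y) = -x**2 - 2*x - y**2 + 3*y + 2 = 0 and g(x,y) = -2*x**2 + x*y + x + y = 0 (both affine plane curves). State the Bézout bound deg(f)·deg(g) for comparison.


Common zeros: {(3, 1)}; count = 1; Bézout bound = 4.

deg(f) = 2, deg(g) = 2, so Bézout bound = 4.
Scan x ∈ F_11. For each x, list the y ∈ F_11 with f(x, y) ≡ 0 and those with g(x, y) ≡ 0 (mod 11); the common zeros in that column are the intersection.
  x = 0: f ≡ 0 at y ∈ ∅; g ≡ 0 at y ∈ {0}; common: ∅.
  x = 1: f ≡ 0 at y ∈ {5, 9}; g ≡ 0 at y ∈ {6}; common: ∅.
  x = 2: f ≡ 0 at y ∈ ∅; g ≡ 0 at y ∈ {2}; common: ∅.
  x = 3: f ≡ 0 at y ∈ {1, 2}; g ≡ 0 at y ∈ {1}; common: {1}.
  x = 4: f ≡ 0 at y ∈ {0, 3}; g ≡ 0 at y ∈ {10}; common: ∅.
  x = 5: f ≡ 0 at y ∈ {0, 3}; g ≡ 0 at y ∈ {2}; common: ∅.
  x = 6: f ≡ 0 at y ∈ {1, 2}; g ≡ 0 at y ∈ {0}; common: ∅.
  x = 7: f ≡ 0 at y ∈ ∅; g ≡ 0 at y ∈ {10}; common: ∅.
  x = 8: f ≡ 0 at y ∈ {5, 9}; g ≡ 0 at y ∈ {6}; common: ∅.
  x = 9: f ≡ 0 at y ∈ ∅; g ≡ 0 at y ∈ {1}; common: ∅.
  x = 10: f ≡ 0 at y ∈ ∅; g ≡ 0 at y ∈ ∅; common: ∅.
Collecting: common zeros = {(3, 1)}, so the count is 1.
Comparison with the Bézout bound: 1 ≤ 4 = deg(f)·deg(g), as expected for curves with no common component (the affine F_11-count falls short of the bound because intersections may lie at infinity, over extension fields, or carry multiplicity).


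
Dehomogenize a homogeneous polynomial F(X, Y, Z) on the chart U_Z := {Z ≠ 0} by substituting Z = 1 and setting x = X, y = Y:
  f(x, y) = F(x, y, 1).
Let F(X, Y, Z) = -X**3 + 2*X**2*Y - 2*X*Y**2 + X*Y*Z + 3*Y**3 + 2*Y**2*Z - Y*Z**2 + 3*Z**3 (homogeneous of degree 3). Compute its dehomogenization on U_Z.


f(x, y) = -x**3 + 2*x**2*y - 2*x*y**2 + x*y + 3*y**3 + 2*y**2 - y + 3

On U_Z we set Z = 1. Each monomial c·X^i·Y^j·Z^k in F becomes c·x^i·y^j·1^k = c·x^i·y^j.
Substituting Z = 1: F(X, Y, 1) = -x**3 + 2*x**2*y - 2*x*y**2 + x*y + 3*y**3 + 2*y**2 - y + 3.
Note: deg(f) ≤ deg(F) = 3; strict inequality happens when F is divisible by Z (lost terms).


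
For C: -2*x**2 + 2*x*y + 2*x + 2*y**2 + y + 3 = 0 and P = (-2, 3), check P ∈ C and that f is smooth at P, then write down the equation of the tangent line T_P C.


Tangent line at P: 16*x + 9*y + 5 = 0.

Step 1: f(-2, 3) = 0, so P lies on C.
Step 2: partial derivatives
  f_x(x, y) = -4*x + 2*y + 2, f_y(x, y) = 2*x + 4*y + 1.
  f_x(P) = 16, f_y(P) = 9 (gradient nonzero, so P is smooth).
Step 3: tangent line at P: 16·(x − -2) + 9·(y − 3) = 0.
Expanding: 16*x + 9*y + 5 = 0.


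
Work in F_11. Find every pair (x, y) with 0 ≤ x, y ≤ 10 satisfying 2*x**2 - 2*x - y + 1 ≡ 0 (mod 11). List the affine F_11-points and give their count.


Affine F_11-points: {(0, 1), (1, 1), (2, 5), (3, 2), (4, 3), (5, 8), (6, 6), (7, 8), (8, 3), (9, 2), (10, 5)}; count = 11.

For each of the 121 pairs (x, y) ∈ F_11², evaluate f(x, y) mod 11. Record the zeros.
  x = 0: [0↦1, 1↦0, 2↦10, 3↦9, 4↦8, 5↦7, 6↦6, 7↦5, 8↦4, 9↦3, 10↦2]  zeros at y ∈ {1}
  x = 1: [0↦1, 1↦0, 2↦10, 3↦9, 4↦8, 5↦7, 6↦6, 7↦5, 8↦4, 9↦3, 10↦2]  zeros at y ∈ {1}
  x = 2: [0↦5, 1↦4, 2↦3, 3↦2, 4↦1, 5↦0, 6↦10, 7↦9, 8↦8, 9↦7, 10↦6]  zeros at y ∈ {5}
  x = 3: [0↦2, 1↦1, 2↦0, 3↦10, 4↦9, 5↦8, 6↦7, 7↦6, 8↦5, 9↦4, 10↦3]  zeros at y ∈ {2}
  x = 4: [0↦3, 1↦2, 2↦1, 3↦0, 4↦10, 5↦9, 6↦8, 7↦7, 8↦6, 9↦5, 10↦4]  zeros at y ∈ {3}
  x = 5: [0↦8, 1↦7, 2↦6, 3↦5, 4↦4, 5↦3, 6↦2, 7↦1, 8↦0, 9↦10, 10↦9]  zeros at y ∈ {8}
  x = 6: [0↦6, 1↦5, 2↦4, 3↦3, 4↦2, 5↦1, 6↦0, 7↦10, 8↦9, 9↦8, 10↦7]  zeros at y ∈ {6}
  x = 7: [0↦8, 1↦7, 2↦6, 3↦5, 4↦4, 5↦3, 6↦2, 7↦1, 8↦0, 9↦10, 10↦9]  zeros at y ∈ {8}
  x = 8: [0↦3, 1↦2, 2↦1, 3↦0, 4↦10, 5↦9, 6↦8, 7↦7, 8↦6, 9↦5, 10↦4]  zeros at y ∈ {3}
  x = 9: [0↦2, 1↦1, 2↦0, 3↦10, 4↦9, 5↦8, 6↦7, 7↦6, 8↦5, 9↦4, 10↦3]  zeros at y ∈ {2}
  x = 10: [0↦5, 1↦4, 2↦3, 3↦2, 4↦1, 5↦0, 6↦10, 7↦9, 8↦8, 9↦7, 10↦6]  zeros at y ∈ {5}
Collecting zeros: affine points = {(0, 1), (1, 1), (2, 5), (3, 2), (4, 3), (5, 8), (6, 6), (7, 8), (8, 3), (9, 2), (10, 5)}.
Total count |C(F_11)_aff| = 11.


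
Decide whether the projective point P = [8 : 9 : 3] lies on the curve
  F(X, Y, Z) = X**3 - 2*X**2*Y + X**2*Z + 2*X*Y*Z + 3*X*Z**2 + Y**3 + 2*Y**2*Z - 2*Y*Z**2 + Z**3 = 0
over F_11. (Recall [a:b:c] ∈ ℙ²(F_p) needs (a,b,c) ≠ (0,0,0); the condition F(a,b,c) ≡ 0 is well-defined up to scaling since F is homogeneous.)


F(8,9,3) ≡ 4 (mod 11); P is NOT on the curve.

Evaluate F(8, 9, 3) term-by-term (mod 11).
  X**3 ↦ 1·512·1·1 = 512
  -2*X**2*Y ↦ -2·64·9·1 = -1152
  X**2*Z ↦ 1·64·1·3 = 192
  2*X*Y*Z ↦ 2·8·9·3 = 432
  3*X*Z**2 ↦ 3·8·1·9 = 216
  Y**3 ↦ 1·1·729·1 = 729
  2*Y**2*Z ↦ 2·1·81·3 = 486
  -2*Y*Z**2 ↦ -2·1·9·9 = -162
  Z**3 ↦ 1·1·1·27 = 27
Sum: F(8, 9, 3) = (512) + (-1152) + (192) + (432) + (216) + (729) + (486) + (-162) + (27) = 1280.
Reducing mod 11: 1280 ≡ 4 (mod 11).
Since F(a, b, c) ≡ 4 ≠ 0 (mod 11), P does NOT lie on the curve.


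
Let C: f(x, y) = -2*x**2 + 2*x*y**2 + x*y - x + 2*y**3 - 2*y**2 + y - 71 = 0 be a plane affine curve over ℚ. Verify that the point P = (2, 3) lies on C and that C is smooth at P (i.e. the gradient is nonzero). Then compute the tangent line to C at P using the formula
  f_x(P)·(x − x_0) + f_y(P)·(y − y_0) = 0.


Tangent line at P: 12*x + 69*y - 231 = 0.

Step 1: f(2, 3) = 0, so P lies on C.
Step 2: partial derivatives
  f_x(x, y) = -4*x + 2*y**2 + y - 1, f_y(x, y) = 4*x*y + x + 6*y**2 - 4*y + 1.
  f_x(P) = 12, f_y(P) = 69 (gradient nonzero, so P is smooth).
Step 3: tangent line at P: 12·(x − 2) + 69·(y − 3) = 0.
Expanding: 12*x + 69*y - 231 = 0.


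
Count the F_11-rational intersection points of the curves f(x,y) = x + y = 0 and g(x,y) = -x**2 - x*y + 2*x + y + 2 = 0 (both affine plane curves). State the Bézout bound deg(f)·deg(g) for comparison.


Common zeros: {(9, 2)}; count = 1; Bézout bound = 2.

deg(f) = 1, deg(g) = 2, so Bézout bound = 2.
Scan x ∈ F_11. For each x, list the y ∈ F_11 with f(x, y) ≡ 0 and those with g(x, y) ≡ 0 (mod 11); the common zeros in that column are the intersection.
  x = 0: f ≡ 0 at y ∈ {0}; g ≡ 0 at y ∈ {9}; common: ∅.
  x = 1: f ≡ 0 at y ∈ {10}; g ≡ 0 at y ∈ ∅; common: ∅.
  x = 2: f ≡ 0 at y ∈ {9}; g ≡ 0 at y ∈ {2}; common: ∅.
  x = 3: f ≡ 0 at y ∈ {8}; g ≡ 0 at y ∈ {5}; common: ∅.
  x = 4: f ≡ 0 at y ∈ {7}; g ≡ 0 at y ∈ {9}; common: ∅.
  x = 5: f ≡ 0 at y ∈ {6}; g ≡ 0 at y ∈ {5}; common: ∅.
  x = 6: f ≡ 0 at y ∈ {5}; g ≡ 0 at y ∈ {0}; common: ∅.
  x = 7: f ≡ 0 at y ∈ {4}; g ≡ 0 at y ∈ {0}; common: ∅.
  x = 8: f ≡ 0 at y ∈ {3}; g ≡ 0 at y ∈ {6}; common: ∅.
  x = 9: f ≡ 0 at y ∈ {2}; g ≡ 0 at y ∈ {2}; common: {2}.
  x = 10: f ≡ 0 at y ∈ {1}; g ≡ 0 at y ∈ {6}; common: ∅.
Collecting: common zeros = {(9, 2)}, so the count is 1.
Comparison with the Bézout bound: 1 ≤ 2 = deg(f)·deg(g), as expected for curves with no common component (the affine F_11-count falls short of the bound because intersections may lie at infinity, over extension fields, or carry multiplicity).


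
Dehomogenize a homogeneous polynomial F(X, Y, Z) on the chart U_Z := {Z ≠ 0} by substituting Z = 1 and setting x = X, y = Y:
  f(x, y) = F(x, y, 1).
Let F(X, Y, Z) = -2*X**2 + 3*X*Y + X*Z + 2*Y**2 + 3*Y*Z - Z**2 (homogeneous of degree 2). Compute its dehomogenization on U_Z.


f(x, y) = -2*x**2 + 3*x*y + x + 2*y**2 + 3*y - 1

On U_Z we set Z = 1. Each monomial c·X^i·Y^j·Z^k in F becomes c·x^i·y^j·1^k = c·x^i·y^j.
Substituting Z = 1: F(X, Y, 1) = -2*x**2 + 3*x*y + x + 2*y**2 + 3*y - 1.
Note: deg(f) ≤ deg(F) = 2; strict inequality happens when F is divisible by Z (lost terms).


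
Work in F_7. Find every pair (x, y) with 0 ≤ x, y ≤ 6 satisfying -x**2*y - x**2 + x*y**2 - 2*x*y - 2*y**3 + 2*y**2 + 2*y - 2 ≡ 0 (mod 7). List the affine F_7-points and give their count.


Affine F_7-points: {(0, 1), (0, 6), (2, 3), (3, 1), (4, 3), (5, 4)}; count = 6.

For each of the 49 pairs (x, y) ∈ F_7², evaluate f(x, y) mod 7. Record the zeros.
  x = 0: [0↦5, 1↦0, 2↦1, 3↦3, 4↦1, 5↦4, 6↦0]  zeros at y ∈ {1, 6}
  x = 1: [0↦4, 1↦4, 2↦5, 3↦2, 4↦4, 5↦6, 6↦3]  zeros at y ∈ ∅
  x = 2: [0↦1, 1↦4, 2↦3, 3↦0, 4↦4, 5↦3, 6↦6]  zeros at y ∈ {3}
  x = 3: [0↦3, 1↦0, 2↦2, 3↦4, 4↦1, 5↦2, 6↦2]  zeros at y ∈ {1}
  x = 4: [0↦3, 1↦6, 2↦2, 3↦0, 4↦2, 5↦3, 6↦5]  zeros at y ∈ {3}
  x = 5: [0↦1, 1↦1, 2↦3, 3↦2, 4↦0, 5↦6, 6↦1]  zeros at y ∈ {4}
  x = 6: [0↦4, 1↦6, 2↦5, 3↦3, 4↦2, 5↦4, 6↦4]  zeros at y ∈ ∅
Collecting zeros: affine points = {(0, 1), (0, 6), (2, 3), (3, 1), (4, 3), (5, 4)}.
Total count |C(F_7)_aff| = 6.


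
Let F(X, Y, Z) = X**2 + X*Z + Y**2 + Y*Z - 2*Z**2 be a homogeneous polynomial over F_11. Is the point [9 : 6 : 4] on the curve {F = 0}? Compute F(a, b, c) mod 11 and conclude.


F(9,6,4) ≡ 2 (mod 11); P is NOT on the curve.

Evaluate F(9, 6, 4) term-by-term (mod 11).
  X**2 ↦ 1·81·1·1 = 81
  X*Z ↦ 1·9·1·4 = 36
  Y**2 ↦ 1·1·36·1 = 36
  Y*Z ↦ 1·1·6·4 = 24
  -2*Z**2 ↦ -2·1·1·16 = -32
Sum: F(9, 6, 4) = (81) + (36) + (36) + (24) + (-32) = 145.
Reducing mod 11: 145 ≡ 2 (mod 11).
Since F(a, b, c) ≡ 2 ≠ 0 (mod 11), P does NOT lie on the curve.


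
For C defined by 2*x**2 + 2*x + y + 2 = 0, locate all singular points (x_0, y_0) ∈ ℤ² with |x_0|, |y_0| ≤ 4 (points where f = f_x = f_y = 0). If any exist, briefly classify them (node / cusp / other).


No singular points in the scanned grid; C is smooth there.

Compute partial derivatives:
  f_x = 4*x + 2.
  f_y = 1.
f_y = 1 is a nonzero constant, so f_y never vanishes: no point (x, y) can satisfy f = f_x = f_y = 0. In particular no (x, y) ∈ {−4, ..., 4}² is singular; the curve is smooth.


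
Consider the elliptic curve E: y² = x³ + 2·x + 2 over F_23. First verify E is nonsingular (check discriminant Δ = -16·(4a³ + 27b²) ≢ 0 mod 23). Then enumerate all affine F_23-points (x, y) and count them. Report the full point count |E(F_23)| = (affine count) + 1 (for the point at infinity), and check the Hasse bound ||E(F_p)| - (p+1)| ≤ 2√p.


Affine points = {(0, 5), (0, 18), (3, 9), (3, 14), (6, 0), (8, 1), (8, 22), (9, 6), (9, 17), (12, 11), (12, 12), (15, 7), (15, 16), (16, 6), (16, 17), (17, 2), (17, 21), (21, 6), (21, 17)}; affine count = 19; |E(F_23)| = 20.

Discriminant check: Δ ∝ 4a³ + 27b² = 4·2³ + 27·2² = 4·8 + 27·4 ≡ 2 (mod 23). Nonzero ⇒ E is nonsingular.
For each x ∈ F_23, compute rhs = x³ + 2·x + 2 mod 23, then count y ∈ F_23 with y² ≡ rhs.
  x = 0: rhs = 2, matching y values: 5, 18 (2 points).
  x = 1: rhs = 5, matching y values: none (0 points).
  x = 2: rhs = 14, matching y values: none (0 points).
  x = 3: rhs = 12, matching y values: 9, 14 (2 points).
  x = 4: rhs = 5, matching y values: none (0 points).
  x = 5: rhs = 22, matching y values: none (0 points).
  x = 6: rhs = 0, matching y values: 0 (1 points).
  x = 7: rhs = 14, matching y values: none (0 points).
  x = 8: rhs = 1, matching y values: 1, 22 (2 points).
  x = 9: rhs = 13, matching y values: 6, 17 (2 points).
  x = 10: rhs = 10, matching y values: none (0 points).
  x = 11: rhs = 21, matching y values: none (0 points).
  x = 12: rhs = 6, matching y values: 11, 12 (2 points).
  x = 13: rhs = 17, matching y values: none (0 points).
  x = 14: rhs = 14, matching y values: none (0 points).
  x = 15: rhs = 3, matching y values: 7, 16 (2 points).
  x = 16: rhs = 13, matching y values: 6, 17 (2 points).
  x = 17: rhs = 4, matching y values: 2, 21 (2 points).
  x = 18: rhs = 5, matching y values: none (0 points).
  x = 19: rhs = 22, matching y values: none (0 points).
  x = 20: rhs = 15, matching y values: none (0 points).
  x = 21: rhs = 13, matching y values: 6, 17 (2 points).
  x = 22: rhs = 22, matching y values: none (0 points).
Total affine count: 19.
Full point count |E(F_23)| = 19 + 1 = 20.
Hasse bound: |20 − (23+1)| = |-4| = 4 ≤ 2√23 ≈ 9.5917 ✓.


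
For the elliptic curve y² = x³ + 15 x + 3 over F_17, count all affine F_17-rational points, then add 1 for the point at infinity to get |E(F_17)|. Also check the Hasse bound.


Affine points = {(1, 6), (1, 11), (4, 5), (4, 12), (5, 4), (5, 13), (7, 3), (7, 14), (9, 0), (13, 7), (13, 10), (14, 4), (14, 13), (15, 4), (15, 13), (16, 2), (16, 15)}; affine count = 17; |E(F_17)| = 18.

Discriminant check: Δ ∝ 4a³ + 27b² = 4·15³ + 27·3² = 4·3375 + 27·9 ≡ 7 (mod 17). Nonzero ⇒ E is nonsingular.
For each x ∈ F_17, compute rhs = x³ + 15·x + 3 mod 17, then count y ∈ F_17 with y² ≡ rhs.
  x = 0: rhs = 3, matching y values: none (0 points).
  x = 1: rhs = 2, matching y values: 6, 11 (2 points).
  x = 2: rhs = 7, matching y values: none (0 points).
  x = 3: rhs = 7, matching y values: none (0 points).
  x = 4: rhs = 8, matching y values: 5, 12 (2 points).
  x = 5: rhs = 16, matching y values: 4, 13 (2 points).
  x = 6: rhs = 3, matching y values: none (0 points).
  x = 7: rhs = 9, matching y values: 3, 14 (2 points).
  x = 8: rhs = 6, matching y values: none (0 points).
  x = 9: rhs = 0, matching y values: 0 (1 points).
  x = 10: rhs = 14, matching y values: none (0 points).
  x = 11: rhs = 3, matching y values: none (0 points).
  x = 12: rhs = 7, matching y values: none (0 points).
  x = 13: rhs = 15, matching y values: 7, 10 (2 points).
  x = 14: rhs = 16, matching y values: 4, 13 (2 points).
  x = 15: rhs = 16, matching y values: 4, 13 (2 points).
  x = 16: rhs = 4, matching y values: 2, 15 (2 points).
Total affine count: 17.
Full point count |E(F_17)| = 17 + 1 = 18.
Hasse bound: |18 − (17+1)| = |0| = 0 ≤ 2√17 ≈ 8.2462 ✓.


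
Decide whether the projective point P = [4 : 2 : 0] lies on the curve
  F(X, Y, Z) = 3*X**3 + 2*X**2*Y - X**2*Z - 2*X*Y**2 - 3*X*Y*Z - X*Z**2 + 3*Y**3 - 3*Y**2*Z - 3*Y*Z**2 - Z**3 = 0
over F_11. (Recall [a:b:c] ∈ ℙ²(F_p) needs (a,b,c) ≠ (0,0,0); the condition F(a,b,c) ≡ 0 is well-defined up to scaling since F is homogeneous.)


F(4,2,0) ≡ 6 (mod 11); P is NOT on the curve.

Evaluate F(4, 2, 0) term-by-term (mod 11).
  3*X**3 ↦ 3·64·1·1 = 192
  2*X**2*Y ↦ 2·16·2·1 = 64
  -X**2*Z ↦ -1·16·1·0 = 0
  -2*X*Y**2 ↦ -2·4·4·1 = -32
  -3*X*Y*Z ↦ -3·4·2·0 = 0
  -X*Z**2 ↦ -1·4·1·0 = 0
  3*Y**3 ↦ 3·1·8·1 = 24
  -3*Y**2*Z ↦ -3·1·4·0 = 0
  -3*Y*Z**2 ↦ -3·1·2·0 = 0
  -Z**3 ↦ -1·1·1·0 = 0
Sum: F(4, 2, 0) = (192) + (64) + (0) + (-32) + (0) + (0) + (24) + (0) + (0) + (0) = 248.
Reducing mod 11: 248 ≡ 6 (mod 11).
Since F(a, b, c) ≡ 6 ≠ 0 (mod 11), P does NOT lie on the curve.


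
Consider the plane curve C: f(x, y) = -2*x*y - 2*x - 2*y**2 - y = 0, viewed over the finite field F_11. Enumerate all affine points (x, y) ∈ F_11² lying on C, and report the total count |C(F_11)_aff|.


Affine F_11-points: {(0, 0), (0, 5), (1, 7), (1, 8), (2, 1), (2, 2), (3, 4), (3, 9), (7, 3), (7, 6)}; count = 10.

For each of the 121 pairs (x, y) ∈ F_11², evaluate f(x, y) mod 11. Record the zeros.
  x = 0: [0↦0, 1↦8, 2↦1, 3↦1, 4↦8, 5↦0, 6↦10, 7↦5, 8↦7, 9↦5, 10↦10]  zeros at y ∈ {0, 5}
  x = 1: [0↦9, 1↦4, 2↦6, 3↦4, 4↦9, 5↦10, 6↦7, 7↦0, 8↦0, 9↦7, 10↦10]  zeros at y ∈ {7, 8}
  x = 2: [0↦7, 1↦0, 2↦0, 3↦7, 4↦10, 5↦9, 6↦4, 7↦6, 8↦4, 9↦9, 10↦10]  zeros at y ∈ {1, 2}
  x = 3: [0↦5, 1↦7, 2↦5, 3↦10, 4↦0, 5↦8, 6↦1, 7↦1, 8↦8, 9↦0, 10↦10]  zeros at y ∈ {4, 9}
  x = 4: [0↦3, 1↦3, 2↦10, 3↦2, 4↦1, 5↦7, 6↦9, 7↦7, 8↦1, 9↦2, 10↦10]  zeros at y ∈ ∅
  x = 5: [0↦1, 1↦10, 2↦4, 3↦5, 4↦2, 5↦6, 6↦6, 7↦2, 8↦5, 9↦4, 10↦10]  zeros at y ∈ ∅
  x = 6: [0↦10, 1↦6, 2↦9, 3↦8, 4↦3, 5↦5, 6↦3, 7↦8, 8↦9, 9↦6, 10↦10]  zeros at y ∈ ∅
  x = 7: [0↦8, 1↦2, 2↦3, 3↦0, 4↦4, 5↦4, 6↦0, 7↦3, 8↦2, 9↦8, 10↦10]  zeros at y ∈ {3, 6}
  x = 8: [0↦6, 1↦9, 2↦8, 3↦3, 4↦5, 5↦3, 6↦8, 7↦9, 8↦6, 9↦10, 10↦10]  zeros at y ∈ ∅
  x = 9: [0↦4, 1↦5, 2↦2, 3↦6, 4↦6, 5↦2, 6↦5, 7↦4, 8↦10, 9↦1, 10↦10]  zeros at y ∈ ∅
  x = 10: [0↦2, 1↦1, 2↦7, 3↦9, 4↦7, 5↦1, 6↦2, 7↦10, 8↦3, 9↦3, 10↦10]  zeros at y ∈ ∅
Collecting zeros: affine points = {(0, 0), (0, 5), (1, 7), (1, 8), (2, 1), (2, 2), (3, 4), (3, 9), (7, 3), (7, 6)}.
Total count |C(F_11)_aff| = 10.


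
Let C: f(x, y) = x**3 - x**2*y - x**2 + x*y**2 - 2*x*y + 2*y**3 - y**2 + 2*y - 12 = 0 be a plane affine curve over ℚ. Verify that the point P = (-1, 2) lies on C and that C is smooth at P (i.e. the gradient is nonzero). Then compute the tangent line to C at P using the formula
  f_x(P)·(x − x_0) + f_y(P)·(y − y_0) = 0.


Tangent line at P: 9*x + 19*y - 29 = 0.

Step 1: f(-1, 2) = 0, so P lies on C.
Step 2: partial derivatives
  f_x(x, y) = 3*x**2 - 2*x*y - 2*x + y**2 - 2*y, f_y(x, y) = -x**2 + 2*x*y - 2*x + 6*y**2 - 2*y + 2.
  f_x(P) = 9, f_y(P) = 19 (gradient nonzero, so P is smooth).
Step 3: tangent line at P: 9·(x − -1) + 19·(y − 2) = 0.
Expanding: 9*x + 19*y - 29 = 0.


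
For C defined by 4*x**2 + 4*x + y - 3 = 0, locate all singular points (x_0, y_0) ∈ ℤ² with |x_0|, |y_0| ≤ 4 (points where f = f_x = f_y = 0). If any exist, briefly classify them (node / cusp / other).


No singular points in the scanned grid; C is smooth there.

Compute partial derivatives:
  f_x = 8*x + 4.
  f_y = 1.
f_y = 1 is a nonzero constant, so f_y never vanishes: no point (x, y) can satisfy f = f_x = f_y = 0. In particular no (x, y) ∈ {−4, ..., 4}² is singular; the curve is smooth.


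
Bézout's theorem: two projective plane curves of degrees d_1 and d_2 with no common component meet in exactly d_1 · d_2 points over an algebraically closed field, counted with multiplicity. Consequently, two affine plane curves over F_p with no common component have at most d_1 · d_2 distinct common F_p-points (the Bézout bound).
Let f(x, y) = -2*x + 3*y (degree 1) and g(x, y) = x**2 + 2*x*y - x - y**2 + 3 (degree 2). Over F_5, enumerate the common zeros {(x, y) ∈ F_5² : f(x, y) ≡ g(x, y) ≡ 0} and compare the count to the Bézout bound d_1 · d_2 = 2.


Common zeros: {(1, 4)}; count = 1; Bézout bound = 2.

deg(f) = 1, deg(g) = 2, so Bézout bound = 2.
Scan x ∈ F_5. For each x, list the y ∈ F_5 with f(x, y) ≡ 0 and those with g(x, y) ≡ 0 (mod 5); the common zeros in that column are the intersection.
  x = 0: f ≡ 0 at y ∈ {0}; g ≡ 0 at y ∈ ∅; common: ∅.
  x = 1: f ≡ 0 at y ∈ {4}; g ≡ 0 at y ∈ {3, 4}; common: {4}.
  x = 2: f ≡ 0 at y ∈ {3}; g ≡ 0 at y ∈ {0, 4}; common: ∅.
  x = 3: f ≡ 0 at y ∈ {2}; g ≡ 0 at y ∈ ∅; common: ∅.
  x = 4: f ≡ 0 at y ∈ {1}; g ≡ 0 at y ∈ {0, 3}; common: ∅.
Collecting: common zeros = {(1, 4)}, so the count is 1.
Comparison with the Bézout bound: 1 ≤ 2 = deg(f)·deg(g), as expected for curves with no common component (the affine F_5-count falls short of the bound because intersections may lie at infinity, over extension fields, or carry multiplicity).


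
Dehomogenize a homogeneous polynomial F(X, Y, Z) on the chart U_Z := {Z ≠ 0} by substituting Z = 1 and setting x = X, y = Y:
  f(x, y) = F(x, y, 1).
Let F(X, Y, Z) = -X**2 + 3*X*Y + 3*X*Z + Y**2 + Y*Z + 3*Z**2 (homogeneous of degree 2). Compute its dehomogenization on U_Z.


f(x, y) = -x**2 + 3*x*y + 3*x + y**2 + y + 3

On U_Z we set Z = 1. Each monomial c·X^i·Y^j·Z^k in F becomes c·x^i·y^j·1^k = c·x^i·y^j.
Substituting Z = 1: F(X, Y, 1) = -x**2 + 3*x*y + 3*x + y**2 + y + 3.
Note: deg(f) ≤ deg(F) = 2; strict inequality happens when F is divisible by Z (lost terms).
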